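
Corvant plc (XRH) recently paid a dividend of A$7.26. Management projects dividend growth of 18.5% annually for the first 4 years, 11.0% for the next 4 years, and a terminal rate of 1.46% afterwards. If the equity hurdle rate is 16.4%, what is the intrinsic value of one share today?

A$101.91

Three-stage DDM. Project D₁…D_8; terminal Gordon value at t=8 with g = 0.0146; discount at r = 0.164.
D_1 = 8.6031
D_2 = 10.1947
D_3 = 12.0807
D_4 = 14.3156
D_5 = 15.8903
D_6 = 17.6383
D_7 = 19.5785
D_8 = 21.7321
TV_8 = 22.0494/(0.164−0.0146) = 147.5864
P₀ = Σ Dₜ/(1+r)ᵗ + TV_8/(1+r)^8 = 101.9077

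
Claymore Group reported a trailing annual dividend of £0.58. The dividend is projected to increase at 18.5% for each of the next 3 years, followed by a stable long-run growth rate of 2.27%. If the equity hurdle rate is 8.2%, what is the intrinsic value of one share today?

Two-stage DDM. Project D₁…D_3 at 0.185, terminal growth 0.0227, discount at r = 0.082.
D_1 = 0.6873
D_2 = 0.8145
D_3 = 0.9651
Terminal value at t=3: TV = D_4/(r−g) = 0.9870/(0.082−0.0227) = 16.6447
P₀ = 0.6873/(1+0.082)^1 + 0.8145/(1+0.082)^2 + 0.9651/(1+0.082)^3 + 16.6447/(1+0.082)^3 = 15.2328

£15.23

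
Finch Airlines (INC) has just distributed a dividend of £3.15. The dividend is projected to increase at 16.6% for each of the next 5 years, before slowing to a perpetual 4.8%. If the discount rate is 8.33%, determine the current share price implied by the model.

£154.84

Two-stage DDM. Project D₁…D_5 at 0.166, terminal growth 0.048, discount at r = 0.0833.
D_1 = 3.6729
D_2 = 4.2826
D_3 = 4.9935
D_4 = 5.8224
D_5 = 6.7890
Terminal value at t=5: TV = D_6/(r−g) = 7.1148/(0.0833−0.048) = 201.5533
P₀ = 3.6729/(1+0.0833)^1 + 4.2826/(1+0.0833)^2 + 4.9935/(1+0.0833)^3 + 5.8224/(1+0.0833)^4 + 6.7890/(1+0.0833)^5 + 201.5533/(1+0.0833)^5 = 154.8431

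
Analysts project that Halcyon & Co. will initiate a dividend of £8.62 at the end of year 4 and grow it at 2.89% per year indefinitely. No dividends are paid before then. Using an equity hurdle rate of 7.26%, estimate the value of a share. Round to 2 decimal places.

£159.85

Deferred-dividend DDM. At t=3 the remaining stream is a growing perpetuity with first payment D_4 = 8.62.
V_3 = D_4/(r−g) = 8.62/(0.0726−0.0289) = 197.2540
P₀ = V_3/(1+r)^3 = 197.2540/(1+0.0726)^3 = 159.8499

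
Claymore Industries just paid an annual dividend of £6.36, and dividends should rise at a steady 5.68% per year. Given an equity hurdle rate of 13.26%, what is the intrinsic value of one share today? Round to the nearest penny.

Gordon growth model: P₀ = D₁/(r − g). D₁ = 6.36 × (1 + 0.0568) = 6.7212.
P₀ = 6.7212 / (0.1326 − 0.0568) = 6.7212 / 0.0758 = 88.6708

£88.67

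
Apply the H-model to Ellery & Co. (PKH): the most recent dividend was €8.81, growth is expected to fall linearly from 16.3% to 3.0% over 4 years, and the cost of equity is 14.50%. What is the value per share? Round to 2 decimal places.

€99.28

H-model: P₀ = D₀[(1+g_L) + H(g_S−g_L)]/(r−g_L), with H = 4/2 = 2.
P₀ = 8.81 × [(1+0.03) + 2×(0.163−0.03)] / (0.145−0.03)
   = 8.81 × 1.2960 / 0.115 = 99.2849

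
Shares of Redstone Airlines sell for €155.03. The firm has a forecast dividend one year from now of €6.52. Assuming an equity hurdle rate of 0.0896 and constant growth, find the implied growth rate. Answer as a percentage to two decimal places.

4.75%

From P₀ = D₁/(r − g), the implied growth is g = r − D₁/P₀.
g = 0.0896 − 6.52/155.03 = 0.0896 − 0.04206 = 0.04754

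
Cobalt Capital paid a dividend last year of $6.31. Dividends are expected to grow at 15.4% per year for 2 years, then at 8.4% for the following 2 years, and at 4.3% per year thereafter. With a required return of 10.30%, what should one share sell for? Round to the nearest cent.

$142.93

Three-stage DDM. Project D₁…D_4; terminal Gordon value at t=4 with g = 0.043; discount at r = 0.103.
D_1 = 7.2817
D_2 = 8.4031
D_3 = 9.1090
D_4 = 9.8741
TV_4 = 10.2987/(0.103−0.043) = 171.6456
P₀ = Σ Dₜ/(1+r)ᵗ + TV_4/(1+r)^4 = 142.9339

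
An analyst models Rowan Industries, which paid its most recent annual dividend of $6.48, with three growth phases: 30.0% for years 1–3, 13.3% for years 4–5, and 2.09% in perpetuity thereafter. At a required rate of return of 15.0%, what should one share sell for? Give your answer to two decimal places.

Three-stage DDM. Project D₁…D_5; terminal Gordon value at t=5 with g = 0.0209; discount at r = 0.15.
D_1 = 8.4240
D_2 = 10.9512
D_3 = 14.2366
D_4 = 16.1300
D_5 = 18.2753
TV_5 = 18.6573/(0.15−0.0209) = 144.5180
P₀ = Σ Dₜ/(1+r)ᵗ + TV_5/(1+r)^5 = 115.1261

$115.13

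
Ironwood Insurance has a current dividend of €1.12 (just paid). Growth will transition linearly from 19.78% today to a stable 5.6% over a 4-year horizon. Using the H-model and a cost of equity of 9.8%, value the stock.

H-model: P₀ = D₀[(1+g_L) + H(g_S−g_L)]/(r−g_L), with H = 4/2 = 2.
P₀ = 1.12 × [(1+0.056) + 2×(0.1978−0.056)] / (0.098−0.056)
   = 1.12 × 1.3396 / 0.042 = 35.7227

€35.72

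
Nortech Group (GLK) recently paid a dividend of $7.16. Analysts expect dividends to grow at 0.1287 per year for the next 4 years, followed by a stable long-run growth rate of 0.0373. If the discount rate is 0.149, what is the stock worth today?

Two-stage DDM. Project D₁…D_4 at 0.1287, terminal growth 0.0373, discount at r = 0.149.
D_1 = 8.0815
D_2 = 9.1216
D_3 = 10.2955
D_4 = 11.6206
Terminal value at t=4: TV = D_5/(r−g) = 12.0540/(0.149−0.0373) = 107.9141
P₀ = 8.0815/(1+0.149)^1 + 9.1216/(1+0.149)^2 + 10.2955/(1+0.149)^3 + 11.6206/(1+0.149)^4 + 107.9141/(1+0.149)^4 = 89.3125

$89.31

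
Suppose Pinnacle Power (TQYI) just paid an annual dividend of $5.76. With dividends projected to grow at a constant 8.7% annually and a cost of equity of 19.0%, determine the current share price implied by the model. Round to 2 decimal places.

$60.79

Gordon growth model: P₀ = D₁/(r − g). D₁ = 5.76 × (1 + 0.087) = 6.2611.
P₀ = 6.2611 / (0.19 − 0.087) = 6.2611 / 0.103 = 60.7876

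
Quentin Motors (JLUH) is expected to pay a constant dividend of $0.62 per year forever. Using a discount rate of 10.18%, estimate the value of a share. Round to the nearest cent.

Zero-growth DDM (perpetuity): P₀ = D/r = 0.62 / 0.1018 = 6.0904

$6.09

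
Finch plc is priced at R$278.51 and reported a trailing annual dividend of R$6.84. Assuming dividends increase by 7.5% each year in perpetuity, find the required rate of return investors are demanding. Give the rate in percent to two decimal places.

10.14%

Rearranging the constant-growth DDM: r = D₁/P₀ + g.
D₁ = 6.84 × (1 + 0.075) = 7.3530.
r = 7.3530 / 278.51 + 0.075 = 0.02640 + 0.075 = 0.10140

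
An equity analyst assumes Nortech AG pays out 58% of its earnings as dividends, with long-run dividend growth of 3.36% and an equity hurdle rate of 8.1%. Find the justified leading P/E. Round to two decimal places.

12.24

Justified leading P/E = b/(r−g) = 0.58/(0.081−0.0336) = 12.2363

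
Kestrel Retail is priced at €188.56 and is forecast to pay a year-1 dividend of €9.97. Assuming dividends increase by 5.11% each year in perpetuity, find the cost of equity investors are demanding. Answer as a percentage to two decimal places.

Rearranging the constant-growth DDM: r = D₁/P₀ + g.
r = 9.9700 / 188.56 + 0.0511 = 0.05287 + 0.0511 = 0.10397

10.40%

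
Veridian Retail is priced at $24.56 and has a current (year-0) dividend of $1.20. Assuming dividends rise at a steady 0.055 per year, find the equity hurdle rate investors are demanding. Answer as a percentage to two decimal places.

Rearranging the constant-growth DDM: r = D₁/P₀ + g.
D₁ = 1.20 × (1 + 0.055) = 1.2660.
r = 1.2660 / 24.56 + 0.055 = 0.05155 + 0.055 = 0.10655

10.65%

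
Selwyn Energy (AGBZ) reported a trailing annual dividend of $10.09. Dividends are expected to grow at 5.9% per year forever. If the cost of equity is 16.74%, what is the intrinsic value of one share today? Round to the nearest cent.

$98.57

Gordon growth model: P₀ = D₁/(r − g). D₁ = 10.09 × (1 + 0.059) = 10.6853.
P₀ = 10.6853 / (0.1674 − 0.059) = 10.6853 / 0.1084 = 98.5730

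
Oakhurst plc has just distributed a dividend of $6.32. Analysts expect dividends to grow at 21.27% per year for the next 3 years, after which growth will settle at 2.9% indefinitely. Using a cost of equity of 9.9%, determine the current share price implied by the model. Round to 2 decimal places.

Two-stage DDM. Project D₁…D_3 at 0.2127, terminal growth 0.029, discount at r = 0.099.
D_1 = 7.6643
D_2 = 9.2945
D_3 = 11.2714
Terminal value at t=3: TV = D_4/(r−g) = 11.5983/(0.099−0.029) = 165.6893
P₀ = 7.6643/(1+0.099)^1 + 9.2945/(1+0.099)^2 + 11.2714/(1+0.099)^3 + 165.6893/(1+0.099)^3 = 147.9857

$147.99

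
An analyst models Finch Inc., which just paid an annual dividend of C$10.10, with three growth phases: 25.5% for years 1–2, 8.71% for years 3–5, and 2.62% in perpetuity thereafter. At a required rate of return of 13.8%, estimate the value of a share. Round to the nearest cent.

C$155.36

Three-stage DDM. Project D₁…D_5; terminal Gordon value at t=5 with g = 0.0262; discount at r = 0.138.
D_1 = 12.6755
D_2 = 15.9078
D_3 = 17.2933
D_4 = 18.7996
D_5 = 20.4370
TV_5 = 20.9725/(0.138−0.0262) = 187.5891
P₀ = Σ Dₜ/(1+r)ᵗ + TV_5/(1+r)^5 = 155.3604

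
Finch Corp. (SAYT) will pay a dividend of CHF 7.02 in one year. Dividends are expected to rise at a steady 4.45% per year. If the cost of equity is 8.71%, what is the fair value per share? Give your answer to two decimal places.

Gordon growth model: P₀ = D₁/(r − g), with D₁ = 7.02 given directly.
P₀ = 7.0200 / (0.0871 − 0.0445) = 7.0200 / 0.0426 = 164.7887

CHF 164.79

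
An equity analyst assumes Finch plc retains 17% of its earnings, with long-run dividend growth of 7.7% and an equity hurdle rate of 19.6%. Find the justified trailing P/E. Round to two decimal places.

Payout ratio b = 1 − 0.17 = 0.83.
Justified trailing P/E = b(1+g)/(r−g) = 0.83×(1+0.077)/(0.196−0.077) = 7.5118

7.51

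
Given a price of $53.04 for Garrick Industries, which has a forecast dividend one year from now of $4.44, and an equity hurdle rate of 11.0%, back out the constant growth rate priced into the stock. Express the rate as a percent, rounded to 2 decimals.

From P₀ = D₁/(r − g), the implied growth is g = r − D₁/P₀.
g = 0.11 − 4.44/53.04 = 0.11 − 0.08371 = 0.02629

2.63%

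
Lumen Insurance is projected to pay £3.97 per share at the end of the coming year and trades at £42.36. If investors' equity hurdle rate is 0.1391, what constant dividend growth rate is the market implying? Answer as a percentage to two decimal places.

From P₀ = D₁/(r − g), the implied growth is g = r − D₁/P₀.
g = 0.1391 − 3.97/42.36 = 0.1391 − 0.09372 = 0.04538

4.54%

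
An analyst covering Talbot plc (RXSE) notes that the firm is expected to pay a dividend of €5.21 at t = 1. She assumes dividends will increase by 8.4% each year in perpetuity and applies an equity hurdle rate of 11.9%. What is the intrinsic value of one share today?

€148.86

Gordon growth model: P₀ = D₁/(r − g), with D₁ = 5.21 given directly.
P₀ = 5.2100 / (0.119 − 0.084) = 5.2100 / 0.035 = 148.8571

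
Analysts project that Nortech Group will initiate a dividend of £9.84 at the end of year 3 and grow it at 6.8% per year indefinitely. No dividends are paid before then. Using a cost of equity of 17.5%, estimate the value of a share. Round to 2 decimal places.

£66.61

Deferred-dividend DDM. At t=2 the remaining stream is a growing perpetuity with first payment D_3 = 9.84.
V_2 = D_3/(r−g) = 9.84/(0.175−0.068) = 91.9626
P₀ = V_2/(1+r)^2 = 91.9626/(1+0.175)^2 = 66.6094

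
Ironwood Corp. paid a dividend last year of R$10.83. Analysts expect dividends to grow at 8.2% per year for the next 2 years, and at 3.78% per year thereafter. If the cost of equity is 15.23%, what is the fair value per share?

R$106.27

Two-stage DDM. Project D₁…D_2 at 0.082, terminal growth 0.0378, discount at r = 0.1523.
D_1 = 11.7181
D_2 = 12.6789
Terminal value at t=2: TV = D_3/(r−g) = 13.1582/(0.1523−0.0378) = 114.9188
P₀ = 11.7181/(1+0.1523)^1 + 12.6789/(1+0.1523)^2 + 114.9188/(1+0.1523)^2 = 106.2667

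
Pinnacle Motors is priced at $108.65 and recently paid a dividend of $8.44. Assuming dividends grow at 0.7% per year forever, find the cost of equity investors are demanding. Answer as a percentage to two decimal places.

8.52%

Rearranging the constant-growth DDM: r = D₁/P₀ + g.
D₁ = 8.44 × (1 + 0.007) = 8.4991.
r = 8.4991 / 108.65 + 0.007 = 0.07822 + 0.007 = 0.08522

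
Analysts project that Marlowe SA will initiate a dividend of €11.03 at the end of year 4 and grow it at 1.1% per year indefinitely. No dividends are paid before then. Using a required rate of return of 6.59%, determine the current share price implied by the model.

€165.90

Deferred-dividend DDM. At t=3 the remaining stream is a growing perpetuity with first payment D_4 = 11.03.
V_3 = D_4/(r−g) = 11.03/(0.0659−0.011) = 200.9107
P₀ = V_3/(1+r)^3 = 200.9107/(1+0.0659)^3 = 165.9028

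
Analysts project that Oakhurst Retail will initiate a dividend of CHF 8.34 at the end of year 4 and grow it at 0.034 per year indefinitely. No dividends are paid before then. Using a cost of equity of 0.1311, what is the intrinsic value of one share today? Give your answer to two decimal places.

Deferred-dividend DDM. At t=3 the remaining stream is a growing perpetuity with first payment D_4 = 8.34.
V_3 = D_4/(r−g) = 8.34/(0.1311−0.034) = 85.8908
P₀ = V_3/(1+r)^3 = 85.8908/(1+0.1311)^3 = 59.3532

CHF 59.35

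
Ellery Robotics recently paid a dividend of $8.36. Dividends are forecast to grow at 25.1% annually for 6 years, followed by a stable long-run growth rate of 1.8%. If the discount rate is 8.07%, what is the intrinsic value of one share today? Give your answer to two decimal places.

$412.94

Two-stage DDM. Project D₁…D_6 at 0.251, terminal growth 0.018, discount at r = 0.0807.
D_1 = 10.4584
D_2 = 13.0834
D_3 = 16.3673
D_4 = 20.4755
D_5 = 25.6149
D_6 = 32.0443
Terminal value at t=6: TV = D_7/(r−g) = 32.6210/(0.0807−0.018) = 520.2719
P₀ = 10.4584/(1+0.0807)^1 + 13.0834/(1+0.0807)^2 + 16.3673/(1+0.0807)^3 + 20.4755/(1+0.0807)^4 + 25.6149/(1+0.0807)^5 + 32.0443/(1+0.0807)^6 + 520.2719/(1+0.0807)^6 = 412.9377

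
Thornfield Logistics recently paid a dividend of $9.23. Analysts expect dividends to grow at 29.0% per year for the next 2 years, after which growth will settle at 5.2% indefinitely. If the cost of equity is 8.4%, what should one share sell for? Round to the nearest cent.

$453.78

Two-stage DDM. Project D₁…D_2 at 0.29, terminal growth 0.052, discount at r = 0.084.
D_1 = 11.9067
D_2 = 15.3596
Terminal value at t=2: TV = D_3/(r−g) = 16.1583/(0.084−0.052) = 504.9483
P₀ = 11.9067/(1+0.084)^1 + 15.3596/(1+0.084)^2 + 504.9483/(1+0.084)^2 = 453.7782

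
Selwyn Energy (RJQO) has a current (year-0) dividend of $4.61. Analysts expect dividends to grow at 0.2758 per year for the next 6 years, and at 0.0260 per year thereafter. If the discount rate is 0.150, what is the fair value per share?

Two-stage DDM. Project D₁…D_6 at 0.2758, terminal growth 0.026, discount at r = 0.15.
D_1 = 5.8814
D_2 = 7.5035
D_3 = 9.5730
D_4 = 12.2133
D_5 = 15.5817
D_6 = 19.8791
Terminal value at t=6: TV = D_7/(r−g) = 20.3959/(0.15−0.026) = 164.4834
P₀ = 5.8814/(1+0.15)^1 + 7.5035/(1+0.15)^2 + 9.5730/(1+0.15)^3 + 12.2133/(1+0.15)^4 + 15.5817/(1+0.15)^5 + 19.8791/(1+0.15)^6 + 164.4834/(1+0.15)^6 = 111.5173

$111.52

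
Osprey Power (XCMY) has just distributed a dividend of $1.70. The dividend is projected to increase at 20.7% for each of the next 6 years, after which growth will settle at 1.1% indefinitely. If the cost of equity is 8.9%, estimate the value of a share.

Two-stage DDM. Project D₁…D_6 at 0.207, terminal growth 0.011, discount at r = 0.089.
D_1 = 2.0519
D_2 = 2.4766
D_3 = 2.9893
D_4 = 3.6081
D_5 = 4.3550
D_6 = 5.2565
Terminal value at t=6: TV = D_7/(r−g) = 5.3143/(0.089−0.011) = 68.1317
P₀ = 2.0519/(1+0.089)^1 + 2.4766/(1+0.089)^2 + 2.9893/(1+0.089)^3 + 3.6081/(1+0.089)^4 + 4.3550/(1+0.089)^5 + 5.2565/(1+0.089)^6 + 68.1317/(1+0.089)^6 = 55.6967

$55.70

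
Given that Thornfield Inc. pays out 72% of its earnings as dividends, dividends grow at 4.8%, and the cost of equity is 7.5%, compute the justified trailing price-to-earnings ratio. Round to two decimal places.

27.95

Justified trailing P/E = b(1+g)/(r−g) = 0.72×(1+0.048)/(0.075−0.048) = 27.9467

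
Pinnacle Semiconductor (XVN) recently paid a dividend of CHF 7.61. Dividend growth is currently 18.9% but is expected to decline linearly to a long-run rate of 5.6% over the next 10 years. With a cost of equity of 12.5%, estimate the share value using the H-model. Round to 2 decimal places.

CHF 189.81

H-model: P₀ = D₀[(1+g_L) + H(g_S−g_L)]/(r−g_L), with H = 10/2 = 5.
P₀ = 7.61 × [(1+0.056) + 5×(0.189−0.056)] / (0.125−0.056)
   = 7.61 × 1.7210 / 0.069 = 189.8088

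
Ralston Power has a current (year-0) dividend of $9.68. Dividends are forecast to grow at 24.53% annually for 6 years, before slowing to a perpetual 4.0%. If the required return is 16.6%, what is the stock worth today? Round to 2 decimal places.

$192.16

Two-stage DDM. Project D₁…D_6 at 0.2453, terminal growth 0.04, discount at r = 0.166.
D_1 = 12.0545
D_2 = 15.0115
D_3 = 18.6938
D_4 = 23.2794
D_5 = 28.9898
D_6 = 36.1010
Terminal value at t=6: TV = D_7/(r−g) = 37.5450/(0.166−0.04) = 297.9765
P₀ = 12.0545/(1+0.166)^1 + 15.0115/(1+0.166)^2 + 18.6938/(1+0.166)^3 + 23.2794/(1+0.166)^4 + 28.9898/(1+0.166)^5 + 36.1010/(1+0.166)^6 + 297.9765/(1+0.166)^6 = 192.1576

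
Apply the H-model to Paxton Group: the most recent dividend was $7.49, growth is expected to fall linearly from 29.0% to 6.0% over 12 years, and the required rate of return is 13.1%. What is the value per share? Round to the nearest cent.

$257.40

H-model: P₀ = D₀[(1+g_L) + H(g_S−g_L)]/(r−g_L), with H = 12/2 = 6.
P₀ = 7.49 × [(1+0.06) + 6×(0.29−0.06)] / (0.131−0.06)
   = 7.49 × 2.4400 / 0.071 = 257.4028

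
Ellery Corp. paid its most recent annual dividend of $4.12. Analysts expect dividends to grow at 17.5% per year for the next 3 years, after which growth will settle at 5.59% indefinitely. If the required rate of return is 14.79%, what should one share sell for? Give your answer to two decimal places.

$63.67

Two-stage DDM. Project D₁…D_3 at 0.175, terminal growth 0.0559, discount at r = 0.1479.
D_1 = 4.8410
D_2 = 5.6882
D_3 = 6.6836
Terminal value at t=3: TV = D_4/(r−g) = 7.0572/(0.1479−0.0559) = 76.7089
P₀ = 4.8410/(1+0.1479)^1 + 5.6882/(1+0.1479)^2 + 6.6836/(1+0.1479)^3 + 76.7089/(1+0.1479)^3 = 63.6675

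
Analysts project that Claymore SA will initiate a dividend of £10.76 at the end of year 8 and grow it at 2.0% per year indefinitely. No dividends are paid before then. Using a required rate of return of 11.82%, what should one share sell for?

£50.13

Deferred-dividend DDM. At t=7 the remaining stream is a growing perpetuity with first payment D_8 = 10.76.
V_7 = D_8/(r−g) = 10.76/(0.1182−0.02) = 109.5723
P₀ = V_7/(1+r)^7 = 109.5723/(1+0.1182)^7 = 50.1262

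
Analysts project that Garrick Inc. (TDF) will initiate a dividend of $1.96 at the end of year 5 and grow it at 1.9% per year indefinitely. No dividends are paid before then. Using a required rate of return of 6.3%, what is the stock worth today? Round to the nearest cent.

$34.89

Deferred-dividend DDM. At t=4 the remaining stream is a growing perpetuity with first payment D_5 = 1.96.
V_4 = D_5/(r−g) = 1.96/(0.063−0.019) = 44.5455
P₀ = V_4/(1+r)^4 = 44.5455/(1+0.063)^4 = 34.8875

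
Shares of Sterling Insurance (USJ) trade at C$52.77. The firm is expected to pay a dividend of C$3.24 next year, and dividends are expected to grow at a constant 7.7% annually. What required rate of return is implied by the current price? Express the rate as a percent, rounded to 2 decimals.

13.84%

Rearranging the constant-growth DDM: r = D₁/P₀ + g.
r = 3.2400 / 52.77 + 0.077 = 0.06140 + 0.077 = 0.13840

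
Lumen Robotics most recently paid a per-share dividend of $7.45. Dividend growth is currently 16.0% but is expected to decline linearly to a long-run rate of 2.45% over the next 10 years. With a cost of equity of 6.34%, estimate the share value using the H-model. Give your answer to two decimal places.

H-model: P₀ = D₀[(1+g_L) + H(g_S−g_L)]/(r−g_L), with H = 10/2 = 5.
P₀ = 7.45 × [(1+0.0245) + 5×(0.16−0.0245)] / (0.0634−0.0245)
   = 7.45 × 1.7020 / 0.0389 = 325.9614

$325.96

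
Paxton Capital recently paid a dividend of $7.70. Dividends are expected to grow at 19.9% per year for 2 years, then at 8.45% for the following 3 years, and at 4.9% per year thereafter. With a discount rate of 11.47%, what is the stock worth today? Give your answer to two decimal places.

$173.48

Three-stage DDM. Project D₁…D_5; terminal Gordon value at t=5 with g = 0.049; discount at r = 0.1147.
D_1 = 9.2323
D_2 = 11.0695
D_3 = 12.0049
D_4 = 13.0193
D_5 = 14.1194
TV_5 = 14.8113/(0.1147−0.049) = 225.4384
P₀ = Σ Dₜ/(1+r)ᵗ + TV_5/(1+r)^5 = 173.4848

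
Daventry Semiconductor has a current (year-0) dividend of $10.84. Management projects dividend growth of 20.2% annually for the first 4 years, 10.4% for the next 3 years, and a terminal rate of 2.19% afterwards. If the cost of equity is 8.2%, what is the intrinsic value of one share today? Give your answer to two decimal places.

$406.55

Three-stage DDM. Project D₁…D_7; terminal Gordon value at t=7 with g = 0.0219; discount at r = 0.082.
D_1 = 13.0297
D_2 = 15.6617
D_3 = 18.8253
D_4 = 22.6281
D_5 = 24.9814
D_6 = 27.5794
D_7 = 30.4477
TV_7 = 31.1145/(0.082−0.0219) = 517.7121
P₀ = Σ Dₜ/(1+r)ᵗ + TV_7/(1+r)^7 = 406.5546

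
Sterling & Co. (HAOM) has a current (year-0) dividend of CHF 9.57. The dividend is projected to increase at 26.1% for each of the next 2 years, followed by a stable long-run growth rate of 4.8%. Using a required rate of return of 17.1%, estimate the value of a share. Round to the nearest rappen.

CHF 115.96

Two-stage DDM. Project D₁…D_2 at 0.261, terminal growth 0.048, discount at r = 0.171.
D_1 = 12.0678
D_2 = 15.2175
Terminal value at t=2: TV = D_3/(r−g) = 15.9479/(0.171−0.048) = 129.6577
P₀ = 12.0678/(1+0.171)^1 + 15.2175/(1+0.171)^2 + 129.6577/(1+0.171)^2 = 115.9581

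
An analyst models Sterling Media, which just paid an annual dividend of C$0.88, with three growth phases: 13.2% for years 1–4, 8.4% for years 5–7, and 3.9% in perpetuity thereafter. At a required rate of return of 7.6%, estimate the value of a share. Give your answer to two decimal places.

C$38.24

Three-stage DDM. Project D₁…D_7; terminal Gordon value at t=7 with g = 0.039; discount at r = 0.076.
D_1 = 0.9962
D_2 = 1.1277
D_3 = 1.2765
D_4 = 1.4450
D_5 = 1.5664
D_6 = 1.6980
D_7 = 1.8406
TV_7 = 1.9124/(0.076−0.039) = 51.6857
P₀ = Σ Dₜ/(1+r)ᵗ + TV_7/(1+r)^7 = 38.2365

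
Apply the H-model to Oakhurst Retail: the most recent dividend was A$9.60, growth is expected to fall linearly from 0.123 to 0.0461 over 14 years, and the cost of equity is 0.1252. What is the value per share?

H-model: P₀ = D₀[(1+g_L) + H(g_S−g_L)]/(r−g_L), with H = 14/2 = 7.
P₀ = 9.60 × [(1+0.0461) + 7×(0.123−0.0461)] / (0.1252−0.0461)
   = 9.60 × 1.5844 / 0.0791 = 192.2913

A$192.29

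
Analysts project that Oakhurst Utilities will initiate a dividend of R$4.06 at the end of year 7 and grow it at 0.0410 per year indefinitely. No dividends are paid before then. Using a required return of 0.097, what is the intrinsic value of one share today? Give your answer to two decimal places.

Deferred-dividend DDM. At t=6 the remaining stream is a growing perpetuity with first payment D_7 = 4.06.
V_6 = D_7/(r−g) = 4.06/(0.097−0.041) = 72.5000
P₀ = V_6/(1+r)^6 = 72.5000/(1+0.097)^6 = 41.6005

R$41.60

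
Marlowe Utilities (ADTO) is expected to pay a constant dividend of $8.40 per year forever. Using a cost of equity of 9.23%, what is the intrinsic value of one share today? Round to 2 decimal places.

$91.01

Zero-growth DDM (perpetuity): P₀ = D/r = 8.40 / 0.0923 = 91.0076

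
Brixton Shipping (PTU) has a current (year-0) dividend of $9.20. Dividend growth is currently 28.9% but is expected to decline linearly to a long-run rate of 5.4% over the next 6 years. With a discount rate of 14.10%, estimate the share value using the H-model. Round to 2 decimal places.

H-model: P₀ = D₀[(1+g_L) + H(g_S−g_L)]/(r−g_L), with H = 6/2 = 3.
P₀ = 9.20 × [(1+0.054) + 3×(0.289−0.054)] / (0.141−0.054)
   = 9.20 × 1.7590 / 0.087 = 186.0092

$186.01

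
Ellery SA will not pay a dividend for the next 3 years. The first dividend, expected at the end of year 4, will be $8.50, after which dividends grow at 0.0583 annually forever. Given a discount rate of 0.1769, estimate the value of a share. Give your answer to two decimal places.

Deferred-dividend DDM. At t=3 the remaining stream is a growing perpetuity with first payment D_4 = 8.50.
V_3 = D_4/(r−g) = 8.50/(0.1769−0.0583) = 71.6695
P₀ = V_3/(1+r)^3 = 71.6695/(1+0.1769)^3 = 43.9659

$43.97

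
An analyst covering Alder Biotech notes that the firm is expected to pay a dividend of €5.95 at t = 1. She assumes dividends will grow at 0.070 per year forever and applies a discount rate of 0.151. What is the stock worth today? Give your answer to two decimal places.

Gordon growth model: P₀ = D₁/(r − g), with D₁ = 5.95 given directly.
P₀ = 5.9500 / (0.151 − 0.07) = 5.9500 / 0.081 = 73.4568

€73.46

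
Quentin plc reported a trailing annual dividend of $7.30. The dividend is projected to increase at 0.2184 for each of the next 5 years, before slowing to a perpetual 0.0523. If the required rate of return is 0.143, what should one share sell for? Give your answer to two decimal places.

Two-stage DDM. Project D₁…D_5 at 0.2184, terminal growth 0.0523, discount at r = 0.143.
D_1 = 8.8943
D_2 = 10.8368
D_3 = 13.2036
D_4 = 16.0873
D_5 = 19.6007
Terminal value at t=5: TV = D_6/(r−g) = 20.6259/(0.143−0.0523) = 227.4074
P₀ = 8.8943/(1+0.143)^1 + 10.8368/(1+0.143)^2 + 13.2036/(1+0.143)^3 + 16.0873/(1+0.143)^4 + 19.6007/(1+0.143)^5 + 227.4074/(1+0.143)^5 = 160.9574

$160.96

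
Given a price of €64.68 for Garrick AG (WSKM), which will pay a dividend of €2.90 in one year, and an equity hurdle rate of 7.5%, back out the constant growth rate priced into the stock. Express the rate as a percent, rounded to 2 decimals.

From P₀ = D₁/(r − g), the implied growth is g = r − D₁/P₀.
g = 0.075 − 2.90/64.68 = 0.075 − 0.04484 = 0.03016

3.02%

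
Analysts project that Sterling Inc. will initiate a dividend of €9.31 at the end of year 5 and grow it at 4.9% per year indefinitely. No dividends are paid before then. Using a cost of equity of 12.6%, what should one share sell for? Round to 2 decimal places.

Deferred-dividend DDM. At t=4 the remaining stream is a growing perpetuity with first payment D_5 = 9.31.
V_4 = D_5/(r−g) = 9.31/(0.126−0.049) = 120.9091
P₀ = V_4/(1+r)^4 = 120.9091/(1+0.126)^4 = 75.2152

€75.22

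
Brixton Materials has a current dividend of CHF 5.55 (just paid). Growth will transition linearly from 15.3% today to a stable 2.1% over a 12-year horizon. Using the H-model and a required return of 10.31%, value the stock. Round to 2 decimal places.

H-model: P₀ = D₀[(1+g_L) + H(g_S−g_L)]/(r−g_L), with H = 12/2 = 6.
P₀ = 5.55 × [(1+0.021) + 6×(0.153−0.021)] / (0.1031−0.021)
   = 5.55 × 1.8130 / 0.0821 = 122.5597

CHF 122.56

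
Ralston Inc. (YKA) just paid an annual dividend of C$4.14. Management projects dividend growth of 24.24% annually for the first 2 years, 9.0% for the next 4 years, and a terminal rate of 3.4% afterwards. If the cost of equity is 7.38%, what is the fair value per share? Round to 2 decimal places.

C$186.22

Three-stage DDM. Project D₁…D_6; terminal Gordon value at t=6 with g = 0.034; discount at r = 0.0738.
D_1 = 5.1435
D_2 = 6.3903
D_3 = 6.9655
D_4 = 7.5924
D_5 = 8.2757
D_6 = 9.0205
TV_6 = 9.3272/(0.0738−0.034) = 234.3509
P₀ = Σ Dₜ/(1+r)ᵗ + TV_6/(1+r)^6 = 186.2209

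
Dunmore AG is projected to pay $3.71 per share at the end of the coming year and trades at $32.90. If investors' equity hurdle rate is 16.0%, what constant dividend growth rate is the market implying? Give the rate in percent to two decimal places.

4.72%

From P₀ = D₁/(r − g), the implied growth is g = r − D₁/P₀.
g = 0.16 − 3.71/32.90 = 0.16 − 0.11277 = 0.04723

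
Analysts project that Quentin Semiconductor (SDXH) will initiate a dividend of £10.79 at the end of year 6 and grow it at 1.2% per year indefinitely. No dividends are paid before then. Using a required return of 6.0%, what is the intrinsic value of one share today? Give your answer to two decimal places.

£167.98

Deferred-dividend DDM. At t=5 the remaining stream is a growing perpetuity with first payment D_6 = 10.79.
V_5 = D_6/(r−g) = 10.79/(0.06−0.012) = 224.7917
P₀ = V_5/(1+r)^5 = 224.7917/(1+0.06)^5 = 167.9774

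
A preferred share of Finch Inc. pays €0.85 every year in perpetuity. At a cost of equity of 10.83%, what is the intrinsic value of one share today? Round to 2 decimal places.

€7.85

Zero-growth DDM (perpetuity): P₀ = D/r = 0.85 / 0.1083 = 7.8486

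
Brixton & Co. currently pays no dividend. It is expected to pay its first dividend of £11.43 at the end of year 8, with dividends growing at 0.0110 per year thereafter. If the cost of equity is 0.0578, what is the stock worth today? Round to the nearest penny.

Deferred-dividend DDM. At t=7 the remaining stream is a growing perpetuity with first payment D_8 = 11.43.
V_7 = D_8/(r−g) = 11.43/(0.0578−0.011) = 244.2308
P₀ = V_7/(1+r)^7 = 244.2308/(1+0.0578)^7 = 164.8069

£164.81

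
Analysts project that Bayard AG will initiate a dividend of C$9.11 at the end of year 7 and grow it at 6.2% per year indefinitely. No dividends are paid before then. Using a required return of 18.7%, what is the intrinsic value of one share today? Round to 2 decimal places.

C$26.06

Deferred-dividend DDM. At t=6 the remaining stream is a growing perpetuity with first payment D_7 = 9.11.
V_6 = D_7/(r−g) = 9.11/(0.187−0.062) = 72.8800
P₀ = V_6/(1+r)^6 = 72.8800/(1+0.187)^6 = 26.0558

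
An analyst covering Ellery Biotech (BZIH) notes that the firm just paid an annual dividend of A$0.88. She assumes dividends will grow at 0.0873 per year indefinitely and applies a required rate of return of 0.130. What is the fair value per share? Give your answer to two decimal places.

Gordon growth model: P₀ = D₁/(r − g). D₁ = 0.88 × (1 + 0.0873) = 0.9568.
P₀ = 0.9568 / (0.13 − 0.0873) = 0.9568 / 0.0427 = 22.4081

A$22.41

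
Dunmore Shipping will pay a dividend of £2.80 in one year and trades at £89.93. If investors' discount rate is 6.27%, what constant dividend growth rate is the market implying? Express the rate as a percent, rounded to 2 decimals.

3.16%

From P₀ = D₁/(r − g), the implied growth is g = r − D₁/P₀.
g = 0.0627 − 2.80/89.93 = 0.0627 − 0.03114 = 0.03156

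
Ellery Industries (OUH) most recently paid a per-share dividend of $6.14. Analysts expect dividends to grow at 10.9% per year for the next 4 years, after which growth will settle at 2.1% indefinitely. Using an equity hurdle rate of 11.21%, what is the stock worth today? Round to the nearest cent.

Two-stage DDM. Project D₁…D_4 at 0.109, terminal growth 0.021, discount at r = 0.1121.
D_1 = 6.8093
D_2 = 7.5515
D_3 = 8.3746
D_4 = 9.2874
Terminal value at t=4: TV = D_5/(r−g) = 9.4824/(0.1121−0.021) = 104.0883
P₀ = 6.8093/(1+0.1121)^1 + 7.5515/(1+0.1121)^2 + 8.3746/(1+0.1121)^3 + 9.2874/(1+0.1121)^4 + 104.0883/(1+0.1121)^4 = 92.4391

$92.44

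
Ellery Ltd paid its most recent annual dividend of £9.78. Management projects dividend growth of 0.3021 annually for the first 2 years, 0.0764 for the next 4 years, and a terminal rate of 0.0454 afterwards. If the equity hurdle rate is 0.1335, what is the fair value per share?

£194.12

Three-stage DDM. Project D₁…D_6; terminal Gordon value at t=6 with g = 0.0454; discount at r = 0.1335.
D_1 = 12.7345
D_2 = 16.5816
D_3 = 17.8485
D_4 = 19.2121
D_5 = 20.6799
D_6 = 22.2599
TV_6 = 23.2705/(0.1335−0.0454) = 264.1368
P₀ = Σ Dₜ/(1+r)ᵗ + TV_6/(1+r)^6 = 194.1191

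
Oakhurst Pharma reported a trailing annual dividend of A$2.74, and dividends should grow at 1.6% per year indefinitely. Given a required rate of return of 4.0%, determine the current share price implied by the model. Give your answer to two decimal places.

Gordon growth model: P₀ = D₁/(r − g). D₁ = 2.74 × (1 + 0.016) = 2.7838.
P₀ = 2.7838 / (0.04 − 0.016) = 2.7838 / 0.024 = 115.9933

A$115.99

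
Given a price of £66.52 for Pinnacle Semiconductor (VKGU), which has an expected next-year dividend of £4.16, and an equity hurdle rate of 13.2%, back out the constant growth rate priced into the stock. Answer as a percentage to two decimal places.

From P₀ = D₁/(r − g), the implied growth is g = r − D₁/P₀.
g = 0.132 − 4.16/66.52 = 0.132 − 0.06254 = 0.06946

6.95%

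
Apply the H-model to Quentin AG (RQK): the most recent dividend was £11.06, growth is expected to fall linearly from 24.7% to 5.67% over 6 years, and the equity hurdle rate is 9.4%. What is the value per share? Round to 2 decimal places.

£482.61

H-model: P₀ = D₀[(1+g_L) + H(g_S−g_L)]/(r−g_L), with H = 6/2 = 3.
P₀ = 11.06 × [(1+0.0567) + 3×(0.247−0.0567)] / (0.094−0.0567)
   = 11.06 × 1.6276 / 0.0373 = 482.6074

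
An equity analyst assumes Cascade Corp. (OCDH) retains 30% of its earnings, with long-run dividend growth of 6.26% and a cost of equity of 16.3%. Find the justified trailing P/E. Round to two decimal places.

Payout ratio b = 1 − 0.30 = 0.70.
Justified trailing P/E = b(1+g)/(r−g) = 0.70×(1+0.0626)/(0.163−0.0626) = 7.4086

7.41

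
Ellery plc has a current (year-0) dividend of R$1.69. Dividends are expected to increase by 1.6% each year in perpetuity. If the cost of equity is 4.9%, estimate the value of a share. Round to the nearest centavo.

R$52.03

Gordon growth model: P₀ = D₁/(r − g). D₁ = 1.69 × (1 + 0.016) = 1.7170.
P₀ = 1.7170 / (0.049 − 0.016) = 1.7170 / 0.033 = 52.0315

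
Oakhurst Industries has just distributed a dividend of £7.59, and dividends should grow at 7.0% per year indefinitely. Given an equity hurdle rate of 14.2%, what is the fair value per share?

Gordon growth model: P₀ = D₁/(r − g). D₁ = 7.59 × (1 + 0.07) = 8.1213.
P₀ = 8.1213 / (0.142 − 0.07) = 8.1213 / 0.072 = 112.7958

£112.80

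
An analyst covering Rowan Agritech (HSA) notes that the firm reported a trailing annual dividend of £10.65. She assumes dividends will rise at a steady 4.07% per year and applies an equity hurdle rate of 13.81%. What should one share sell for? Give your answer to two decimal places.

£113.79

Gordon growth model: P₀ = D₁/(r − g). D₁ = 10.65 × (1 + 0.0407) = 11.0835.
P₀ = 11.0835 / (0.1381 − 0.0407) = 11.0835 / 0.0974 = 113.7932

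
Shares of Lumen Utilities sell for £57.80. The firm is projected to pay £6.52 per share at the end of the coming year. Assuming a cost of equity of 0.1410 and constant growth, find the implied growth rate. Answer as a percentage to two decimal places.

From P₀ = D₁/(r − g), the implied growth is g = r − D₁/P₀.
g = 0.141 − 6.52/57.80 = 0.141 − 0.11280 = 0.02820

2.82%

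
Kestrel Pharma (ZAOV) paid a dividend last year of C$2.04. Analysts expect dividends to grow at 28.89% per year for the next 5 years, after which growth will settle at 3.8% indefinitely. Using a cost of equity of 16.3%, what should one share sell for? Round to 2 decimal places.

Two-stage DDM. Project D₁…D_5 at 0.2889, terminal growth 0.038, discount at r = 0.163.
D_1 = 2.6294
D_2 = 3.3890
D_3 = 4.3681
D_4 = 5.6300
D_5 = 7.2565
Terminal value at t=5: TV = D_6/(r−g) = 7.5322/(0.163−0.038) = 60.2578
P₀ = 2.6294/(1+0.163)^1 + 3.3890/(1+0.163)^2 + 4.3681/(1+0.163)^3 + 5.6300/(1+0.163)^4 + 7.2565/(1+0.163)^5 + 60.2578/(1+0.163)^5 = 42.3527

C$42.35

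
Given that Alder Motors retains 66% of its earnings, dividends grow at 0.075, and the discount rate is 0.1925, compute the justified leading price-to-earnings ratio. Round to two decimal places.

Payout ratio b = 1 − 0.66 = 0.34.
Justified leading P/E = b/(r−g) = 0.34/(0.1925−0.075) = 2.8936

2.89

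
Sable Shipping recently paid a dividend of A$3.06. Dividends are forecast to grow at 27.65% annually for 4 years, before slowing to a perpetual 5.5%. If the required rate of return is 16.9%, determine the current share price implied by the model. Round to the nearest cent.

A$55.59

Two-stage DDM. Project D₁…D_4 at 0.2765, terminal growth 0.055, discount at r = 0.169.
D_1 = 3.9061
D_2 = 4.9861
D_3 = 6.3648
D_4 = 8.1247
Terminal value at t=4: TV = D_5/(r−g) = 8.5715/(0.169−0.055) = 75.1887
P₀ = 3.9061/(1+0.169)^1 + 4.9861/(1+0.169)^2 + 6.3648/(1+0.169)^3 + 8.1247/(1+0.169)^4 + 75.1887/(1+0.169)^4 = 55.5867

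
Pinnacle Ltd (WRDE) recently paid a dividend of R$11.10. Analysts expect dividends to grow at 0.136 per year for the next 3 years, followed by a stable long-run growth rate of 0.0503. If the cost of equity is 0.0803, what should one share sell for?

R$488.73

Two-stage DDM. Project D₁…D_3 at 0.136, terminal growth 0.0503, discount at r = 0.0803.
D_1 = 12.6096
D_2 = 14.3245
D_3 = 16.2726
Terminal value at t=3: TV = D_4/(r−g) = 17.0912/(0.0803−0.0503) = 569.7051
P₀ = 12.6096/(1+0.0803)^1 + 14.3245/(1+0.0803)^2 + 16.2726/(1+0.0803)^3 + 569.7051/(1+0.0803)^3 = 488.7270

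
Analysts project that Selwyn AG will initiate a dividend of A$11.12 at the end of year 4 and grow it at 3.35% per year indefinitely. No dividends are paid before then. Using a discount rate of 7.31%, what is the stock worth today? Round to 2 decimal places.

Deferred-dividend DDM. At t=3 the remaining stream is a growing perpetuity with first payment D_4 = 11.12.
V_3 = D_4/(r−g) = 11.12/(0.0731−0.0335) = 280.8081
P₀ = V_3/(1+r)^3 = 280.8081/(1+0.0731)^3 = 227.2422

A$227.24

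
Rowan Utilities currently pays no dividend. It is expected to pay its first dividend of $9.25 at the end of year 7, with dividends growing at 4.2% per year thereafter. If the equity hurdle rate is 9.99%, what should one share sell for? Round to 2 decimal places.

Deferred-dividend DDM. At t=6 the remaining stream is a growing perpetuity with first payment D_7 = 9.25.
V_6 = D_7/(r−g) = 9.25/(0.0999−0.042) = 159.7582
P₀ = V_6/(1+r)^6 = 159.7582/(1+0.0999)^6 = 90.2285

$90.23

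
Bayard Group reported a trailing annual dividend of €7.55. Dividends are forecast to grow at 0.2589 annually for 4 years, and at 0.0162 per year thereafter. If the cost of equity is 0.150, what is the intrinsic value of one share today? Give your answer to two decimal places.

Two-stage DDM. Project D₁…D_4 at 0.2589, terminal growth 0.0162, discount at r = 0.15.
D_1 = 9.5047
D_2 = 11.9655
D_3 = 15.0633
D_4 = 18.9632
Terminal value at t=4: TV = D_5/(r−g) = 19.2704/(0.15−0.0162) = 144.0240
P₀ = 9.5047/(1+0.15)^1 + 11.9655/(1+0.15)^2 + 15.0633/(1+0.15)^3 + 18.9632/(1+0.15)^4 + 144.0240/(1+0.15)^4 = 120.4054

€120.41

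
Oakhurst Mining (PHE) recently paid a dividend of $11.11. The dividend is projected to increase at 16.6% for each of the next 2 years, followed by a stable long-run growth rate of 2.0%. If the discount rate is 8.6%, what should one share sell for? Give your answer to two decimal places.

Two-stage DDM. Project D₁…D_2 at 0.166, terminal growth 0.02, discount at r = 0.086.
D_1 = 12.9543
D_2 = 15.1047
Terminal value at t=2: TV = D_3/(r−g) = 15.4068/(0.086−0.02) = 233.4358
P₀ = 12.9543/(1+0.086)^1 + 15.1047/(1+0.086)^2 + 233.4358/(1+0.086)^2 = 222.6638

$222.66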